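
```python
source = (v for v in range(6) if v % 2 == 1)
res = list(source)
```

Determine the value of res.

Step 1: Filter range(6) keeping only odd values:
  v=0: even, excluded
  v=1: odd, included
  v=2: even, excluded
  v=3: odd, included
  v=4: even, excluded
  v=5: odd, included
Therefore res = [1, 3, 5].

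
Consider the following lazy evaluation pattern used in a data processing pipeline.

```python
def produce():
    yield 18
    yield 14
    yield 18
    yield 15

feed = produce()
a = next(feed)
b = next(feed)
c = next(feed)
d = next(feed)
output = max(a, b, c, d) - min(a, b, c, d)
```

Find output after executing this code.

Step 1: Create generator and consume all values:
  a = next(feed) = 18
  b = next(feed) = 14
  c = next(feed) = 18
  d = next(feed) = 15
Step 2: max = 18, min = 14, output = 18 - 14 = 4.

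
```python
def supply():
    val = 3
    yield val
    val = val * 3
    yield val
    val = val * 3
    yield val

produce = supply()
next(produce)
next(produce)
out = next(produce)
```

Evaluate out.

Step 1: Trace through generator execution:
  Yield 1: val starts at 3, yield 3
  Yield 2: val = 3 * 3 = 9, yield 9
  Yield 3: val = 9 * 3 = 27, yield 27
Step 2: First next() gets 3, second next() gets the second value, third next() yields 27.
Therefore out = 27.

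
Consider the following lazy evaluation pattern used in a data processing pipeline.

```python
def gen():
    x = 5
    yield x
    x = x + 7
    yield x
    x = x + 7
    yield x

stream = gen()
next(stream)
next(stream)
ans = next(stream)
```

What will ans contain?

Step 1: Trace through generator execution:
  Yield 1: x starts at 5, yield 5
  Yield 2: x = 5 + 7 = 12, yield 12
  Yield 3: x = 12 + 7 = 19, yield 19
Step 2: First next() gets 5, second next() gets the second value, third next() yields 19.
Therefore ans = 19.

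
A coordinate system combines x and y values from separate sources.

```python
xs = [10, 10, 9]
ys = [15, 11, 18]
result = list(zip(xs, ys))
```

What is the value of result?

Step 1: zip pairs elements at same index:
  Index 0: (10, 15)
  Index 1: (10, 11)
  Index 2: (9, 18)
Therefore result = [(10, 15), (10, 11), (9, 18)].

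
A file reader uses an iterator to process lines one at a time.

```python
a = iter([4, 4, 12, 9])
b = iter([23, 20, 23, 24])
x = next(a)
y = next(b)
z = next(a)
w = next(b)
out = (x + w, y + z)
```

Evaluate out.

Step 1: a iterates [4, 4, 12, 9], b iterates [23, 20, 23, 24].
Step 2: x = next(a) = 4, y = next(b) = 23.
Step 3: z = next(a) = 4, w = next(b) = 20.
Step 4: out = (4 + 20, 23 + 4) = (24, 27).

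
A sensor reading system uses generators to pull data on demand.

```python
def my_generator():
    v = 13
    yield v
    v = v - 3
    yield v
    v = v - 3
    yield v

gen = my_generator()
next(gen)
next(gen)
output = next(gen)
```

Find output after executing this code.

Step 1: Trace through generator execution:
  Yield 1: v starts at 13, yield 13
  Yield 2: v = 13 - 3 = 10, yield 10
  Yield 3: v = 10 - 3 = 7, yield 7
Step 2: First next() gets 13, second next() gets the second value, third next() yields 7.
Therefore output = 7.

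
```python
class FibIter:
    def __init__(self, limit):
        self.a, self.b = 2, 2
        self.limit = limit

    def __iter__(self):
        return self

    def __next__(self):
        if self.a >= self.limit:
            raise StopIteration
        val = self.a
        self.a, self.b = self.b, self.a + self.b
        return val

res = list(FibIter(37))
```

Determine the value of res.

Step 1: Fibonacci-like sequence (a=2, b=2) until >= 37:
  Yield 2, then a,b = 2,4
  Yield 2, then a,b = 4,6
  Yield 4, then a,b = 6,10
  Yield 6, then a,b = 10,16
  Yield 10, then a,b = 16,26
  Yield 16, then a,b = 26,42
  Yield 26, then a,b = 42,68
Step 2: 42 >= 37, stop.
Therefore res = [2, 2, 4, 6, 10, 16, 26].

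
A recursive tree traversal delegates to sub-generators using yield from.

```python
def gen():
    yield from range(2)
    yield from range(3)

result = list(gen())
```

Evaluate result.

Step 1: Trace yields in order:
  yield 0
  yield 1
  yield 0
  yield 1
  yield 2
Therefore result = [0, 1, 0, 1, 2].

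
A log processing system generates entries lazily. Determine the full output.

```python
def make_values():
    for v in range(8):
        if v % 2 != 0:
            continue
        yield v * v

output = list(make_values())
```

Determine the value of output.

Step 1: Only yield v**2 when v is divisible by 2:
  v=0: 0 % 2 == 0, yield 0**2 = 0
  v=2: 2 % 2 == 0, yield 2**2 = 4
  v=4: 4 % 2 == 0, yield 4**2 = 16
  v=6: 6 % 2 == 0, yield 6**2 = 36
Therefore output = [0, 4, 16, 36].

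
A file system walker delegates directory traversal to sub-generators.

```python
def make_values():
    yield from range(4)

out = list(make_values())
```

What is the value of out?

Step 1: yield from delegates to the iterable, yielding each element.
Step 2: Collected values: [0, 1, 2, 3].
Therefore out = [0, 1, 2, 3].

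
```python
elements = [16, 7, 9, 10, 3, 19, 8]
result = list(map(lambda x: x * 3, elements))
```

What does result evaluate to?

Step 1: Apply lambda x: x * 3 to each element:
  16 -> 48
  7 -> 21
  9 -> 27
  10 -> 30
  3 -> 9
  19 -> 57
  8 -> 24
Therefore result = [48, 21, 27, 30, 9, 57, 24].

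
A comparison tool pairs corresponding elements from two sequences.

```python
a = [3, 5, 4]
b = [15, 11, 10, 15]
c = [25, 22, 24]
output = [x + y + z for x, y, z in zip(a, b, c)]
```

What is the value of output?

Step 1: zip three lists (truncates to shortest, len=3):
  3 + 15 + 25 = 43
  5 + 11 + 22 = 38
  4 + 10 + 24 = 38
Therefore output = [43, 38, 38].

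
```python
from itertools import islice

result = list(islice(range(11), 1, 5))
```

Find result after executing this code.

Step 1: islice(range(11), 1, 5) takes elements at indices [1, 5).
Step 2: Elements: [1, 2, 3, 4].
Therefore result = [1, 2, 3, 4].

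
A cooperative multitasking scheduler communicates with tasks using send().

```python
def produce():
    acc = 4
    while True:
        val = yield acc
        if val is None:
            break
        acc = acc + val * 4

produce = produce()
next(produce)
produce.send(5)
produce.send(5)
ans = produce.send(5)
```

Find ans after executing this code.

Step 1: next() -> yield acc=4.
Step 2: send(5) -> val=5, acc = 4 + 5*4 = 24, yield 24.
Step 3: send(5) -> val=5, acc = 24 + 5*4 = 44, yield 44.
Step 4: send(5) -> val=5, acc = 44 + 5*4 = 64, yield 64.
Therefore ans = 64.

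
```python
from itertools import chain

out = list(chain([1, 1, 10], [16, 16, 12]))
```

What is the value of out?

Step 1: chain() concatenates iterables: [1, 1, 10] + [16, 16, 12].
Therefore out = [1, 1, 10, 16, 16, 12].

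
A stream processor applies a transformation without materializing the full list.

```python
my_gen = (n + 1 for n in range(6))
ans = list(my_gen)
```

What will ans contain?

Step 1: For each n in range(6), compute n+1:
  n=0: 0+1 = 1
  n=1: 1+1 = 2
  n=2: 2+1 = 3
  n=3: 3+1 = 4
  n=4: 4+1 = 5
  n=5: 5+1 = 6
Therefore ans = [1, 2, 3, 4, 5, 6].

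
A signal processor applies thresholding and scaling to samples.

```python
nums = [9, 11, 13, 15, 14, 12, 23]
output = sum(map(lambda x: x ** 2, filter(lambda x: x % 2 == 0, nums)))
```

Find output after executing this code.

Step 1: Filter even numbers from [9, 11, 13, 15, 14, 12, 23]: [14, 12]
Step 2: Square each: [196, 144]
Step 3: Sum = 340.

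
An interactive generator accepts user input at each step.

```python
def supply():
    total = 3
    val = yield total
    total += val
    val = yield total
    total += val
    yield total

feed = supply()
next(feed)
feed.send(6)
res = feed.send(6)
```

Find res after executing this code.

Step 1: next() -> yield total=3.
Step 2: send(6) -> val=6, total = 3+6 = 9, yield 9.
Step 3: send(6) -> val=6, total = 9+6 = 15, yield 15.
Therefore res = 15.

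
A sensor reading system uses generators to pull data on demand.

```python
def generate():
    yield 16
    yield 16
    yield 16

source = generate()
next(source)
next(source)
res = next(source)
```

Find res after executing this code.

Step 1: generate() creates a generator.
Step 2: next(source) yields 16 (consumed and discarded).
Step 3: next(source) yields 16 (consumed and discarded).
Step 4: next(source) yields 16, assigned to res.
Therefore res = 16.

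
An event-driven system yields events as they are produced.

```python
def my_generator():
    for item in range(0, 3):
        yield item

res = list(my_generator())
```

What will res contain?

Step 1: The generator yields each value from range(0, 3).
Step 2: list() consumes all yields: [0, 1, 2].
Therefore res = [0, 1, 2].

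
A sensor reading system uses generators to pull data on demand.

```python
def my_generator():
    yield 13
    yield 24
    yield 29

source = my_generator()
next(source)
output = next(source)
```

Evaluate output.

Step 1: my_generator() creates a generator.
Step 2: next(source) yields 13 (consumed and discarded).
Step 3: next(source) yields 24, assigned to output.
Therefore output = 24.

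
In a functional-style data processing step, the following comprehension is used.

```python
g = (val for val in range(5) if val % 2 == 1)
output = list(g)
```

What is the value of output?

Step 1: Filter range(5) keeping only odd values:
  val=0: even, excluded
  val=1: odd, included
  val=2: even, excluded
  val=3: odd, included
  val=4: even, excluded
Therefore output = [1, 3].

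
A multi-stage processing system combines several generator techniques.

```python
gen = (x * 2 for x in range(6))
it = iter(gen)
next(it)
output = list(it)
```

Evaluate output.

Step 1: Generator produces [0, 2, 4, 6, 8, 10].
Step 2: next(it) consumes first element (0).
Step 3: list(it) collects remaining: [2, 4, 6, 8, 10].
Therefore output = [2, 4, 6, 8, 10].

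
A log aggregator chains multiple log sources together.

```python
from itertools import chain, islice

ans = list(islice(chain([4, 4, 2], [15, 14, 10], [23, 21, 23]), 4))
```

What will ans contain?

Step 1: chain([4, 4, 2], [15, 14, 10], [23, 21, 23]) = [4, 4, 2, 15, 14, 10, 23, 21, 23].
Step 2: islice takes first 4 elements: [4, 4, 2, 15].
Therefore ans = [4, 4, 2, 15].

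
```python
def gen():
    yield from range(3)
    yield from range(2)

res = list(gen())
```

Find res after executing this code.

Step 1: Trace yields in order:
  yield 0
  yield 1
  yield 2
  yield 0
  yield 1
Therefore res = [0, 1, 2, 0, 1].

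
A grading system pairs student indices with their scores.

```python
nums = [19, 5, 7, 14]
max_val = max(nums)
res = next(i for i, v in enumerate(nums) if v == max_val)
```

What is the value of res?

Step 1: max([19, 5, 7, 14]) = 19.
Step 2: Find first index where value == 19:
  Index 0: 19 == 19, found!
Therefore res = 0.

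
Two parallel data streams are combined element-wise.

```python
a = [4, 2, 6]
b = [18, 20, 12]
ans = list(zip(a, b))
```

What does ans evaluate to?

Step 1: zip pairs elements at same index:
  Index 0: (4, 18)
  Index 1: (2, 20)
  Index 2: (6, 12)
Therefore ans = [(4, 18), (2, 20), (6, 12)].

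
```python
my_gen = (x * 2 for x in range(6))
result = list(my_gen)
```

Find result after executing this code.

Step 1: For each x in range(6), compute x*2:
  x=0: 0*2 = 0
  x=1: 1*2 = 2
  x=2: 2*2 = 4
  x=3: 3*2 = 6
  x=4: 4*2 = 8
  x=5: 5*2 = 10
Therefore result = [0, 2, 4, 6, 8, 10].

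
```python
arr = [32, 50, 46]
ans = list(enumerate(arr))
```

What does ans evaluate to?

Step 1: enumerate pairs each element with its index:
  (0, 32)
  (1, 50)
  (2, 46)
Therefore ans = [(0, 32), (1, 50), (2, 46)].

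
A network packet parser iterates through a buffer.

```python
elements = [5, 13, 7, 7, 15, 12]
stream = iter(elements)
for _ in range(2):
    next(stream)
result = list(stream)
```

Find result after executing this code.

Step 1: Create iterator over [5, 13, 7, 7, 15, 12].
Step 2: Advance 2 positions (consuming [5, 13]).
Step 3: list() collects remaining elements: [7, 7, 15, 12].
Therefore result = [7, 7, 15, 12].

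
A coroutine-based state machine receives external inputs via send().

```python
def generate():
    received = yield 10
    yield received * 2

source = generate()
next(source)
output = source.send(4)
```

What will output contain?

Step 1: next(source) advances to first yield, producing 10.
Step 2: send(4) resumes, received = 4.
Step 3: yield received * 2 = 4 * 2 = 8.
Therefore output = 8.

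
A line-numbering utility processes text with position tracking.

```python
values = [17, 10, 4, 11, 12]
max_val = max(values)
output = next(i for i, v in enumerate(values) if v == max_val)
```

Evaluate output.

Step 1: max([17, 10, 4, 11, 12]) = 17.
Step 2: Find first index where value == 17:
  Index 0: 17 == 17, found!
Therefore output = 0.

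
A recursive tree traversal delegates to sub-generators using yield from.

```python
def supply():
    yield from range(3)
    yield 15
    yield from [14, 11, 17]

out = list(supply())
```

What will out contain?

Step 1: Trace yields in order:
  yield 0
  yield 1
  yield 2
  yield 15
  yield 14
  yield 11
  yield 17
Therefore out = [0, 1, 2, 15, 14, 11, 17].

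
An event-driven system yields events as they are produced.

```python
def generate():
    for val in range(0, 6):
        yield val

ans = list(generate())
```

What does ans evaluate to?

Step 1: The generator yields each value from range(0, 6).
Step 2: list() consumes all yields: [0, 1, 2, 3, 4, 5].
Therefore ans = [0, 1, 2, 3, 4, 5].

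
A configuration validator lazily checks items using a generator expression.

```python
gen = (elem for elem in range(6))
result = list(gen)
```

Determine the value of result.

Step 1: Generator expression iterates range(6): [0, 1, 2, 3, 4, 5].
Step 2: list() collects all values.
Therefore result = [0, 1, 2, 3, 4, 5].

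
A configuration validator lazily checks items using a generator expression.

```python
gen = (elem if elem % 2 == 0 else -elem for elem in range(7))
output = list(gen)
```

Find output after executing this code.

Step 1: For each elem in range(7), yield elem if even, else -elem:
  elem=0: even, yield 0
  elem=1: odd, yield -1
  elem=2: even, yield 2
  elem=3: odd, yield -3
  elem=4: even, yield 4
  elem=5: odd, yield -5
  elem=6: even, yield 6
Therefore output = [0, -1, 2, -3, 4, -5, 6].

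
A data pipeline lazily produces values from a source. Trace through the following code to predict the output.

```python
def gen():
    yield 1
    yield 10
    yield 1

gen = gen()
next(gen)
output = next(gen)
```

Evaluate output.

Step 1: gen() creates a generator.
Step 2: next(gen) yields 1 (consumed and discarded).
Step 3: next(gen) yields 10, assigned to output.
Therefore output = 10.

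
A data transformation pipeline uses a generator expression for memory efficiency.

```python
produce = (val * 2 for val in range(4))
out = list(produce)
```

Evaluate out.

Step 1: For each val in range(4), compute val*2:
  val=0: 0*2 = 0
  val=1: 1*2 = 2
  val=2: 2*2 = 4
  val=3: 3*2 = 6
Therefore out = [0, 2, 4, 6].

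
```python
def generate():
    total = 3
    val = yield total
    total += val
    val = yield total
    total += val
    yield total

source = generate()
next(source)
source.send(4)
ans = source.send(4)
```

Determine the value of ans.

Step 1: next() -> yield total=3.
Step 2: send(4) -> val=4, total = 3+4 = 7, yield 7.
Step 3: send(4) -> val=4, total = 7+4 = 11, yield 11.
Therefore ans = 11.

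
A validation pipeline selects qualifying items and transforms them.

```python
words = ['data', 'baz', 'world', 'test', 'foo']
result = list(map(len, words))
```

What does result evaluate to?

Step 1: Map len() to each word:
  'data' -> 4
  'baz' -> 3
  'world' -> 5
  'test' -> 4
  'foo' -> 3
Therefore result = [4, 3, 5, 4, 3].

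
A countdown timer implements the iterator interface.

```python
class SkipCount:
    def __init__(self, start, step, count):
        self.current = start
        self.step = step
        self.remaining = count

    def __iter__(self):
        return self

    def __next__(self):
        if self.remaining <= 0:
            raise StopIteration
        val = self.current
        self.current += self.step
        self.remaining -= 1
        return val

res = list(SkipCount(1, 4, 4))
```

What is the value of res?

Step 1: SkipCount starts at 1, increments by 4, for 4 steps:
  Yield 1, then current += 4
  Yield 5, then current += 4
  Yield 9, then current += 4
  Yield 13, then current += 4
Therefore res = [1, 5, 9, 13].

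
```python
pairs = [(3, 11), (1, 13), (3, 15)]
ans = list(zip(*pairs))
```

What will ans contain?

Step 1: zip(*pairs) transposes: unzips [(3, 11), (1, 13), (3, 15)] into separate sequences.
Step 2: First elements: (3, 1, 3), second elements: (11, 13, 15).
Therefore ans = [(3, 1, 3), (11, 13, 15)].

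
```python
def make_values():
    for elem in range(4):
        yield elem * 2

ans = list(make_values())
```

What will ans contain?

Step 1: For each elem in range(4), yield elem * 2:
  elem=0: yield 0 * 2 = 0
  elem=1: yield 1 * 2 = 2
  elem=2: yield 2 * 2 = 4
  elem=3: yield 3 * 2 = 6
Therefore ans = [0, 2, 4, 6].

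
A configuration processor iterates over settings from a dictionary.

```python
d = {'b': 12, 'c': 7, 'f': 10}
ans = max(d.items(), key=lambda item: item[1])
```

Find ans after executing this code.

Step 1: Find item with maximum value:
  ('b', 12)
  ('c', 7)
  ('f', 10)
Step 2: Maximum value is 12 at key 'b'.
Therefore ans = ('b', 12).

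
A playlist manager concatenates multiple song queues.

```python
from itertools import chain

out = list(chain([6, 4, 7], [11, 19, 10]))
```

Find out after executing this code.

Step 1: chain() concatenates iterables: [6, 4, 7] + [11, 19, 10].
Therefore out = [6, 4, 7, 11, 19, 10].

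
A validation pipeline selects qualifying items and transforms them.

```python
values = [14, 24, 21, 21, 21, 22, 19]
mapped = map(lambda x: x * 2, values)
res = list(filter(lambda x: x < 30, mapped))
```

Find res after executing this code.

Step 1: Map x * 2:
  14 -> 28
  24 -> 48
  21 -> 42
  21 -> 42
  21 -> 42
  22 -> 44
  19 -> 38
Step 2: Filter for < 30:
  28: kept
  48: removed
  42: removed
  42: removed
  42: removed
  44: removed
  38: removed
Therefore res = [28].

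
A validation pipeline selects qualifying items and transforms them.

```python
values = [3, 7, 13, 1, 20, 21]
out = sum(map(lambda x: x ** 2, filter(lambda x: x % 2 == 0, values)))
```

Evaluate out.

Step 1: Filter even numbers from [3, 7, 13, 1, 20, 21]: [20]
Step 2: Square each: [400]
Step 3: Sum = 400.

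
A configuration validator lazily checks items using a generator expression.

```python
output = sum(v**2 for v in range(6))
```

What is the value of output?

Step 1: Compute v**2 for each v in range(6):
  v=0: 0**2 = 0
  v=1: 1**2 = 1
  v=2: 2**2 = 4
  v=3: 3**2 = 9
  v=4: 4**2 = 16
  v=5: 5**2 = 25
Step 2: sum = 0 + 1 + 4 + 9 + 16 + 25 = 55.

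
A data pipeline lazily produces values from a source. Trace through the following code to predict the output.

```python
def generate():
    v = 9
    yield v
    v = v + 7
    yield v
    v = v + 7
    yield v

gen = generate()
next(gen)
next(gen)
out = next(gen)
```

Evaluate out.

Step 1: Trace through generator execution:
  Yield 1: v starts at 9, yield 9
  Yield 2: v = 9 + 7 = 16, yield 16
  Yield 3: v = 16 + 7 = 23, yield 23
Step 2: First next() gets 9, second next() gets the second value, third next() yields 23.
Therefore out = 23.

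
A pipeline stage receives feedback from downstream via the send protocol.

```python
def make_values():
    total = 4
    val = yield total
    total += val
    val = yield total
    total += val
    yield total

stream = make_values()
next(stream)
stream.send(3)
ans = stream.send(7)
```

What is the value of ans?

Step 1: next() -> yield total=4.
Step 2: send(3) -> val=3, total = 4+3 = 7, yield 7.
Step 3: send(7) -> val=7, total = 7+7 = 14, yield 14.
Therefore ans = 14.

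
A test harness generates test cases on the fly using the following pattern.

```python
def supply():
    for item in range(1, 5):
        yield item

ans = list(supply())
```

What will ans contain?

Step 1: The generator yields each value from range(1, 5).
Step 2: list() consumes all yields: [1, 2, 3, 4].
Therefore ans = [1, 2, 3, 4].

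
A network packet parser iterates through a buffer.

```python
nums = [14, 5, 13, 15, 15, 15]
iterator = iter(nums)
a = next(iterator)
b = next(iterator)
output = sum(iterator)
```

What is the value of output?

Step 1: Create iterator over [14, 5, 13, 15, 15, 15].
Step 2: a = next() = 14, b = next() = 5.
Step 3: sum() of remaining [13, 15, 15, 15] = 58.
Therefore output = 58.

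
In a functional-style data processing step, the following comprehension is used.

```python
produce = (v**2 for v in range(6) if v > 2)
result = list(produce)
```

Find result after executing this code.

Step 1: For range(6), keep v > 2, then square:
  v=0: 0 <= 2, excluded
  v=1: 1 <= 2, excluded
  v=2: 2 <= 2, excluded
  v=3: 3 > 2, yield 3**2 = 9
  v=4: 4 > 2, yield 4**2 = 16
  v=5: 5 > 2, yield 5**2 = 25
Therefore result = [9, 16, 25].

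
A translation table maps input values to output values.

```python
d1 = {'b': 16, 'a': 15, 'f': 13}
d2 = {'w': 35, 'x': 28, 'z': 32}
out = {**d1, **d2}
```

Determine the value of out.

Step 1: Merge d1 and d2 (d2 values override on key conflicts).
Step 2: d1 has keys ['b', 'a', 'f'], d2 has keys ['w', 'x', 'z'].
Therefore out = {'b': 16, 'a': 15, 'f': 13, 'w': 35, 'x': 28, 'z': 32}.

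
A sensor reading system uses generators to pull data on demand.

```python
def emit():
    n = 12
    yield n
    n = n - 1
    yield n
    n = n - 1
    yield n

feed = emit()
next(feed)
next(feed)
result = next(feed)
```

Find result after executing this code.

Step 1: Trace through generator execution:
  Yield 1: n starts at 12, yield 12
  Yield 2: n = 12 - 1 = 11, yield 11
  Yield 3: n = 11 - 1 = 10, yield 10
Step 2: First next() gets 12, second next() gets the second value, third next() yields 10.
Therefore result = 10.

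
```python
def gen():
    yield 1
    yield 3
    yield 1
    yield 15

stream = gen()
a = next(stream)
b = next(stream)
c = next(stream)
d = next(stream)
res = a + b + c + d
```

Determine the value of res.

Step 1: Create generator and consume all values:
  a = next(stream) = 1
  b = next(stream) = 3
  c = next(stream) = 1
  d = next(stream) = 15
Step 2: res = 1 + 3 + 1 + 15 = 20.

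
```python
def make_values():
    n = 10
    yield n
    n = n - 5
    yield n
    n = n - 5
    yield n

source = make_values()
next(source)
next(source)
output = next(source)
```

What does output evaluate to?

Step 1: Trace through generator execution:
  Yield 1: n starts at 10, yield 10
  Yield 2: n = 10 - 5 = 5, yield 5
  Yield 3: n = 5 - 5 = 0, yield 0
Step 2: First next() gets 10, second next() gets the second value, third next() yields 0.
Therefore output = 0.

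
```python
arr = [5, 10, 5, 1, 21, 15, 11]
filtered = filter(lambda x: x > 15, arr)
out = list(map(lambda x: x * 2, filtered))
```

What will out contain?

Step 1: Filter arr for elements > 15:
  5: removed
  10: removed
  5: removed
  1: removed
  21: kept
  15: removed
  11: removed
Step 2: Map x * 2 on filtered [21]:
  21 -> 42
Therefore out = [42].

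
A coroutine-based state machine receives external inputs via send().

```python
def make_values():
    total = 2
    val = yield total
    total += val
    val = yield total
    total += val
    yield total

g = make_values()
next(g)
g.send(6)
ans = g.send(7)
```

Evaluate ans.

Step 1: next() -> yield total=2.
Step 2: send(6) -> val=6, total = 2+6 = 8, yield 8.
Step 3: send(7) -> val=7, total = 8+7 = 15, yield 15.
Therefore ans = 15.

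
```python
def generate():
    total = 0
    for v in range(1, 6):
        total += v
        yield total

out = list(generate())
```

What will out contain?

Step 1: Generator accumulates running sum:
  v=1: total = 1, yield 1
  v=2: total = 3, yield 3
  v=3: total = 6, yield 6
  v=4: total = 10, yield 10
  v=5: total = 15, yield 15
Therefore out = [1, 3, 6, 10, 15].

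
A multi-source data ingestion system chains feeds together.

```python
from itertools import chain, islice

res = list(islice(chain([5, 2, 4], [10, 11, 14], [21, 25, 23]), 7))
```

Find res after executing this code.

Step 1: chain([5, 2, 4], [10, 11, 14], [21, 25, 23]) = [5, 2, 4, 10, 11, 14, 21, 25, 23].
Step 2: islice takes first 7 elements: [5, 2, 4, 10, 11, 14, 21].
Therefore res = [5, 2, 4, 10, 11, 14, 21].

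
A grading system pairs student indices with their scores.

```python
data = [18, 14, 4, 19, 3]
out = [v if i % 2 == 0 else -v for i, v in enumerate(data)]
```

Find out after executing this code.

Step 1: For each (i, v), keep v if i is even, negate if odd:
  i=0 (even): keep 18
  i=1 (odd): negate to -14
  i=2 (even): keep 4
  i=3 (odd): negate to -19
  i=4 (even): keep 3
Therefore out = [18, -14, 4, -19, 3].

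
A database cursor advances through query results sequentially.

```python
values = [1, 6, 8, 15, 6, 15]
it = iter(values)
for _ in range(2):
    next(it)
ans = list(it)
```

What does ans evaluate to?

Step 1: Create iterator over [1, 6, 8, 15, 6, 15].
Step 2: Advance 2 positions (consuming [1, 6]).
Step 3: list() collects remaining elements: [8, 15, 6, 15].
Therefore ans = [8, 15, 6, 15].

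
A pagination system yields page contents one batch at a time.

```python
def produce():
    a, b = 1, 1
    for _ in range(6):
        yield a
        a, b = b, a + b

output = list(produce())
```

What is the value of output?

Step 1: Fibonacci-like sequence starting with a=1, b=1:
  Iteration 1: yield a=1, then a,b = 1,2
  Iteration 2: yield a=1, then a,b = 2,3
  Iteration 3: yield a=2, then a,b = 3,5
  Iteration 4: yield a=3, then a,b = 5,8
  Iteration 5: yield a=5, then a,b = 8,13
  Iteration 6: yield a=8, then a,b = 13,21
Therefore output = [1, 1, 2, 3, 5, 8].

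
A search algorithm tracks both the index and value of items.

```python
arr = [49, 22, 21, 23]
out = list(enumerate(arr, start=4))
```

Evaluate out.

Step 1: enumerate with start=4:
  (4, 49)
  (5, 22)
  (6, 21)
  (7, 23)
Therefore out = [(4, 49), (5, 22), (6, 21), (7, 23)].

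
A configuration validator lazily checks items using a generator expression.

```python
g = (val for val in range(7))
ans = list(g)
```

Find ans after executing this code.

Step 1: Generator expression iterates range(7): [0, 1, 2, 3, 4, 5, 6].
Step 2: list() collects all values.
Therefore ans = [0, 1, 2, 3, 4, 5, 6].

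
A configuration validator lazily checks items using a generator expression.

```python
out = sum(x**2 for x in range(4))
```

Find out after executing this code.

Step 1: Compute x**2 for each x in range(4):
  x=0: 0**2 = 0
  x=1: 1**2 = 1
  x=2: 2**2 = 4
  x=3: 3**2 = 9
Step 2: sum = 0 + 1 + 4 + 9 = 14.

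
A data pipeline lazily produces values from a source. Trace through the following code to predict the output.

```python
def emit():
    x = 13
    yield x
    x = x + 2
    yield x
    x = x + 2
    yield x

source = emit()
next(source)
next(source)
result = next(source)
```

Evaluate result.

Step 1: Trace through generator execution:
  Yield 1: x starts at 13, yield 13
  Yield 2: x = 13 + 2 = 15, yield 15
  Yield 3: x = 15 + 2 = 17, yield 17
Step 2: First next() gets 13, second next() gets the second value, third next() yields 17.
Therefore result = 17.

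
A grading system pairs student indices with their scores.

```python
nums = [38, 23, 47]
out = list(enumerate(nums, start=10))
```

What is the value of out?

Step 1: enumerate with start=10:
  (10, 38)
  (11, 23)
  (12, 47)
Therefore out = [(10, 38), (11, 23), (12, 47)].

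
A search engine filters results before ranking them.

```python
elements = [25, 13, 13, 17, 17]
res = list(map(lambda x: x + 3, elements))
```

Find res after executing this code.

Step 1: Apply lambda x: x + 3 to each element:
  25 -> 28
  13 -> 16
  13 -> 16
  17 -> 20
  17 -> 20
Therefore res = [28, 16, 16, 20, 20].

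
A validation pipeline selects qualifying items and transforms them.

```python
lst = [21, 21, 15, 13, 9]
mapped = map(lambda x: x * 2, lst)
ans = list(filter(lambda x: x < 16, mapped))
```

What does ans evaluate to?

Step 1: Map x * 2:
  21 -> 42
  21 -> 42
  15 -> 30
  13 -> 26
  9 -> 18
Step 2: Filter for < 16:
  42: removed
  42: removed
  30: removed
  26: removed
  18: removed
Therefore ans = [].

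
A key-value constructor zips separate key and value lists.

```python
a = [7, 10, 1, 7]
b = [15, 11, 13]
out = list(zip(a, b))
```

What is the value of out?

Step 1: zip stops at shortest (len(a)=4, len(b)=3):
  Index 0: (7, 15)
  Index 1: (10, 11)
  Index 2: (1, 13)
Step 2: Last element of a (7) has no pair, dropped.
Therefore out = [(7, 15), (10, 11), (1, 13)].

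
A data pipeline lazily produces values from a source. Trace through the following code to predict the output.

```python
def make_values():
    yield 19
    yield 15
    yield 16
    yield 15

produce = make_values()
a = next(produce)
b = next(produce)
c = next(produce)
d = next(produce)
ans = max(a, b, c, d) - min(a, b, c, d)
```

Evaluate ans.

Step 1: Create generator and consume all values:
  a = next(produce) = 19
  b = next(produce) = 15
  c = next(produce) = 16
  d = next(produce) = 15
Step 2: max = 19, min = 15, ans = 19 - 15 = 4.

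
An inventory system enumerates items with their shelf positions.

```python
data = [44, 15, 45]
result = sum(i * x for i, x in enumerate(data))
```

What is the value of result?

Step 1: Compute i * x for each (i, x) in enumerate([44, 15, 45]):
  i=0, x=44: 0*44 = 0
  i=1, x=15: 1*15 = 15
  i=2, x=45: 2*45 = 90
Step 2: sum = 0 + 15 + 90 = 105.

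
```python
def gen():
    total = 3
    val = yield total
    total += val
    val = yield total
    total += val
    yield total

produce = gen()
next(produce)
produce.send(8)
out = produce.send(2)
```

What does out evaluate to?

Step 1: next() -> yield total=3.
Step 2: send(8) -> val=8, total = 3+8 = 11, yield 11.
Step 3: send(2) -> val=2, total = 11+2 = 13, yield 13.
Therefore out = 13.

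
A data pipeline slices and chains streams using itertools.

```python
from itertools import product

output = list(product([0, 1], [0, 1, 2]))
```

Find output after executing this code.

Step 1: product([0, 1], [0, 1, 2]) gives all pairs:
  (0, 0)
  (0, 1)
  (0, 2)
  (1, 0)
  (1, 1)
  (1, 2)
Therefore output = [(0, 0), (0, 1), (0, 2), (1, 0), (1, 1), (1, 2)].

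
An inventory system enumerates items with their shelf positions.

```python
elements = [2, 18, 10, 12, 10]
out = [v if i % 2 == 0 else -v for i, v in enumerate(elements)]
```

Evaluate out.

Step 1: For each (i, v), keep v if i is even, negate if odd:
  i=0 (even): keep 2
  i=1 (odd): negate to -18
  i=2 (even): keep 10
  i=3 (odd): negate to -12
  i=4 (even): keep 10
Therefore out = [2, -18, 10, -12, 10].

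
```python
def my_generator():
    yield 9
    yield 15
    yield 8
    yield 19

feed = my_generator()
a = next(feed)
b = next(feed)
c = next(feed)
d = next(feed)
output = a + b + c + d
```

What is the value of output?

Step 1: Create generator and consume all values:
  a = next(feed) = 9
  b = next(feed) = 15
  c = next(feed) = 8
  d = next(feed) = 19
Step 2: output = 9 + 15 + 8 + 19 = 51.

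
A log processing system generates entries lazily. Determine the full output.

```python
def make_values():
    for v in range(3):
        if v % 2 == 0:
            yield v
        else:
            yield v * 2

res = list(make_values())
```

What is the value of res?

Step 1: For each v in range(3), yield v if even, else v*2:
  v=0 (even): yield 0
  v=1 (odd): yield 1*2 = 2
  v=2 (even): yield 2
Therefore res = [0, 2, 2].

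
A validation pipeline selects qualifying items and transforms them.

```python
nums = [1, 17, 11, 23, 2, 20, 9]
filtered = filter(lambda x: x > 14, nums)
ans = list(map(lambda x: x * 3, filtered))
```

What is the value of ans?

Step 1: Filter nums for elements > 14:
  1: removed
  17: kept
  11: removed
  23: kept
  2: removed
  20: kept
  9: removed
Step 2: Map x * 3 on filtered [17, 23, 20]:
  17 -> 51
  23 -> 69
  20 -> 60
Therefore ans = [51, 69, 60].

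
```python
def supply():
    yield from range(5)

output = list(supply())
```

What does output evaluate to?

Step 1: yield from delegates to the iterable, yielding each element.
Step 2: Collected values: [0, 1, 2, 3, 4].
Therefore output = [0, 1, 2, 3, 4].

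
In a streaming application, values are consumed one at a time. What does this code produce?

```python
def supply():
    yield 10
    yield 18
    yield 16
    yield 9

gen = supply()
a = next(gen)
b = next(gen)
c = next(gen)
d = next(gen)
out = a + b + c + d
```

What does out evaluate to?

Step 1: Create generator and consume all values:
  a = next(gen) = 10
  b = next(gen) = 18
  c = next(gen) = 16
  d = next(gen) = 9
Step 2: out = 10 + 18 + 16 + 9 = 53.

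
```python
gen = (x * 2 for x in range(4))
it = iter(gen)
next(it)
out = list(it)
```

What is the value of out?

Step 1: Generator produces [0, 2, 4, 6].
Step 2: next(it) consumes first element (0).
Step 3: list(it) collects remaining: [2, 4, 6].
Therefore out = [2, 4, 6].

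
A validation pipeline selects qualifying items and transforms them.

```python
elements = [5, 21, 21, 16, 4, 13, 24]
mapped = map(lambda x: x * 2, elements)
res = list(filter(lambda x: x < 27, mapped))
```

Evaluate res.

Step 1: Map x * 2:
  5 -> 10
  21 -> 42
  21 -> 42
  16 -> 32
  4 -> 8
  13 -> 26
  24 -> 48
Step 2: Filter for < 27:
  10: kept
  42: removed
  42: removed
  32: removed
  8: kept
  26: kept
  48: removed
Therefore res = [10, 8, 26].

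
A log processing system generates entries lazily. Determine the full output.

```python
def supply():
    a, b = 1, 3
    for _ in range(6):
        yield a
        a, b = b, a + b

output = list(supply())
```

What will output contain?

Step 1: Fibonacci-like sequence starting with a=1, b=3:
  Iteration 1: yield a=1, then a,b = 3,4
  Iteration 2: yield a=3, then a,b = 4,7
  Iteration 3: yield a=4, then a,b = 7,11
  Iteration 4: yield a=7, then a,b = 11,18
  Iteration 5: yield a=11, then a,b = 18,29
  Iteration 6: yield a=18, then a,b = 29,47
Therefore output = [1, 3, 4, 7, 11, 18].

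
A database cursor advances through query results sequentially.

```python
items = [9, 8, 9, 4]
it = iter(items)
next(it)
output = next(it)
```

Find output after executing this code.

Step 1: Create iterator over [9, 8, 9, 4].
Step 2: next() consumes 9.
Step 3: next() returns 8.
Therefore output = 8.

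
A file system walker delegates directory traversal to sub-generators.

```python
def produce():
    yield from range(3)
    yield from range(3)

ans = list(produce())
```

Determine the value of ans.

Step 1: Trace yields in order:
  yield 0
  yield 1
  yield 2
  yield 0
  yield 1
  yield 2
Therefore ans = [0, 1, 2, 0, 1, 2].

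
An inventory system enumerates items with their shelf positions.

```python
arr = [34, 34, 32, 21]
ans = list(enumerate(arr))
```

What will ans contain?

Step 1: enumerate pairs each element with its index:
  (0, 34)
  (1, 34)
  (2, 32)
  (3, 21)
Therefore ans = [(0, 34), (1, 34), (2, 32), (3, 21)].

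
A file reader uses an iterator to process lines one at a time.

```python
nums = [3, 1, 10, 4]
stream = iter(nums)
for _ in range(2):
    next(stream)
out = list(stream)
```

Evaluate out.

Step 1: Create iterator over [3, 1, 10, 4].
Step 2: Advance 2 positions (consuming [3, 1]).
Step 3: list() collects remaining elements: [10, 4].
Therefore out = [10, 4].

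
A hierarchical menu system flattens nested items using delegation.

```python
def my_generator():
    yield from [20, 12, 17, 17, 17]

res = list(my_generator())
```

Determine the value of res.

Step 1: yield from delegates to the iterable, yielding each element.
Step 2: Collected values: [20, 12, 17, 17, 17].
Therefore res = [20, 12, 17, 17, 17].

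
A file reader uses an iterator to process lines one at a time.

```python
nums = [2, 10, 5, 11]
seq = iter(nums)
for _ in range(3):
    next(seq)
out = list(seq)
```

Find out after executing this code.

Step 1: Create iterator over [2, 10, 5, 11].
Step 2: Advance 3 positions (consuming [2, 10, 5]).
Step 3: list() collects remaining elements: [11].
Therefore out = [11].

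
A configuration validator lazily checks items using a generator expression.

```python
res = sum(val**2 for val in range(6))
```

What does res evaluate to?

Step 1: Compute val**2 for each val in range(6):
  val=0: 0**2 = 0
  val=1: 1**2 = 1
  val=2: 2**2 = 4
  val=3: 3**2 = 9
  val=4: 4**2 = 16
  val=5: 5**2 = 25
Step 2: sum = 0 + 1 + 4 + 9 + 16 + 25 = 55.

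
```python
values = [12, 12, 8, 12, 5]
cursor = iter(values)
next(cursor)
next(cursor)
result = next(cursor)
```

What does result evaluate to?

Step 1: Create iterator over [12, 12, 8, 12, 5].
Step 2: next() consumes 12.
Step 3: next() consumes 12.
Step 4: next() returns 8.
Therefore result = 8.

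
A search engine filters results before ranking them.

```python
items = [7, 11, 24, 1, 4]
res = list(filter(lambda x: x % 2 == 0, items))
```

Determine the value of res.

Step 1: Filter elements divisible by 2:
  7 % 2 = 1: removed
  11 % 2 = 1: removed
  24 % 2 = 0: kept
  1 % 2 = 1: removed
  4 % 2 = 0: kept
Therefore res = [24, 4].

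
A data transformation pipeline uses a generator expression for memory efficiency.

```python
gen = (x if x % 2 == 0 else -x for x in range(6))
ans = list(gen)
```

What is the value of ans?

Step 1: For each x in range(6), yield x if even, else -x:
  x=0: even, yield 0
  x=1: odd, yield -1
  x=2: even, yield 2
  x=3: odd, yield -3
  x=4: even, yield 4
  x=5: odd, yield -5
Therefore ans = [0, -1, 2, -3, 4, -5].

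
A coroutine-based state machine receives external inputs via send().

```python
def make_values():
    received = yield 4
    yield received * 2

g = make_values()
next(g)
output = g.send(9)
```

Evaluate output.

Step 1: next(g) advances to first yield, producing 4.
Step 2: send(9) resumes, received = 9.
Step 3: yield received * 2 = 9 * 2 = 18.
Therefore output = 18.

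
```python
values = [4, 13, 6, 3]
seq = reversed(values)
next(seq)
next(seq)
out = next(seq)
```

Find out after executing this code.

Step 1: reversed([4, 13, 6, 3]) gives iterator: [3, 6, 13, 4].
Step 2: First next() = 3, second next() = 6.
Step 3: Third next() = 13.
Therefore out = 13.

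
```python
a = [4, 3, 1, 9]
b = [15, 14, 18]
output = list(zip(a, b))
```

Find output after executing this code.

Step 1: zip stops at shortest (len(a)=4, len(b)=3):
  Index 0: (4, 15)
  Index 1: (3, 14)
  Index 2: (1, 18)
Step 2: Last element of a (9) has no pair, dropped.
Therefore output = [(4, 15), (3, 14), (1, 18)].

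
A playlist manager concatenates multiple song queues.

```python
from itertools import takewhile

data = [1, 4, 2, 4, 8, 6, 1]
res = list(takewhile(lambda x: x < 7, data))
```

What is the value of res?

Step 1: takewhile stops at first element >= 7:
  1 < 7: take
  4 < 7: take
  2 < 7: take
  4 < 7: take
  8 >= 7: stop
Therefore res = [1, 4, 2, 4].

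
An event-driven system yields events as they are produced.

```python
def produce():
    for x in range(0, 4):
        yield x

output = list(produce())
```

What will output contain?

Step 1: The generator yields each value from range(0, 4).
Step 2: list() consumes all yields: [0, 1, 2, 3].
Therefore output = [0, 1, 2, 3].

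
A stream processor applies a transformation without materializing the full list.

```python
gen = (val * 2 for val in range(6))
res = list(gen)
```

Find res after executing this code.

Step 1: For each val in range(6), compute val*2:
  val=0: 0*2 = 0
  val=1: 1*2 = 2
  val=2: 2*2 = 4
  val=3: 3*2 = 6
  val=4: 4*2 = 8
  val=5: 5*2 = 10
Therefore res = [0, 2, 4, 6, 8, 10].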